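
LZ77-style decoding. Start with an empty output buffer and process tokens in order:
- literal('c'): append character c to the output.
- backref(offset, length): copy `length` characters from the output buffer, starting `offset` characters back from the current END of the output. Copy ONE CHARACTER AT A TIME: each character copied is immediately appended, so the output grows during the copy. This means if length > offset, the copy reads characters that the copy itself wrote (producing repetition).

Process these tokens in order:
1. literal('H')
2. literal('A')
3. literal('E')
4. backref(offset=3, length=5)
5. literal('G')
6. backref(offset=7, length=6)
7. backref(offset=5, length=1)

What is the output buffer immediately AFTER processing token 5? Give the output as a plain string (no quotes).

Token 1: literal('H'). Output: "H"
Token 2: literal('A'). Output: "HA"
Token 3: literal('E'). Output: "HAE"
Token 4: backref(off=3, len=5) (overlapping!). Copied 'HAEHA' from pos 0. Output: "HAEHAEHA"
Token 5: literal('G'). Output: "HAEHAEHAG"

Answer: HAEHAEHAG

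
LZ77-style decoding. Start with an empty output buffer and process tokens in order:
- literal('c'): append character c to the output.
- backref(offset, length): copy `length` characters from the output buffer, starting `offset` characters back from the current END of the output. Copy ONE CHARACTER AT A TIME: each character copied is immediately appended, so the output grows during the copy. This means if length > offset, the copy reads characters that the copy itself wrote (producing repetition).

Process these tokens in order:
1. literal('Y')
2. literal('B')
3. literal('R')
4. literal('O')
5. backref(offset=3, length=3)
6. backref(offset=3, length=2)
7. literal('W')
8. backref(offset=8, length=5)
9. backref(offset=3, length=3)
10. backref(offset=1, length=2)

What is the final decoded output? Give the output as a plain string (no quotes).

Token 1: literal('Y'). Output: "Y"
Token 2: literal('B'). Output: "YB"
Token 3: literal('R'). Output: "YBR"
Token 4: literal('O'). Output: "YBRO"
Token 5: backref(off=3, len=3). Copied 'BRO' from pos 1. Output: "YBROBRO"
Token 6: backref(off=3, len=2). Copied 'BR' from pos 4. Output: "YBROBROBR"
Token 7: literal('W'). Output: "YBROBROBRW"
Token 8: backref(off=8, len=5). Copied 'ROBRO' from pos 2. Output: "YBROBROBRWROBRO"
Token 9: backref(off=3, len=3). Copied 'BRO' from pos 12. Output: "YBROBROBRWROBROBRO"
Token 10: backref(off=1, len=2) (overlapping!). Copied 'OO' from pos 17. Output: "YBROBROBRWROBROBROOO"

Answer: YBROBROBRWROBROBROOO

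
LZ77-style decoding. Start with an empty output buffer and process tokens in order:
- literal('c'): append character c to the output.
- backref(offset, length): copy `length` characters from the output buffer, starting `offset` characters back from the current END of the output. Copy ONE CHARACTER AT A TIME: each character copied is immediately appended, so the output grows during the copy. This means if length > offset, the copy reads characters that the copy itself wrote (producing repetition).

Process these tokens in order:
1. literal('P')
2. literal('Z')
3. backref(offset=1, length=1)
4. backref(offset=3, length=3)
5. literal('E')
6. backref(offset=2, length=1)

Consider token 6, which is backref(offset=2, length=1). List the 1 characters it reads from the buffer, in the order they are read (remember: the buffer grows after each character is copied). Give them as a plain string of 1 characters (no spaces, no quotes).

Answer: Z

Derivation:
Token 1: literal('P'). Output: "P"
Token 2: literal('Z'). Output: "PZ"
Token 3: backref(off=1, len=1). Copied 'Z' from pos 1. Output: "PZZ"
Token 4: backref(off=3, len=3). Copied 'PZZ' from pos 0. Output: "PZZPZZ"
Token 5: literal('E'). Output: "PZZPZZE"
Token 6: backref(off=2, len=1). Buffer before: "PZZPZZE" (len 7)
  byte 1: read out[5]='Z', append. Buffer now: "PZZPZZEZ"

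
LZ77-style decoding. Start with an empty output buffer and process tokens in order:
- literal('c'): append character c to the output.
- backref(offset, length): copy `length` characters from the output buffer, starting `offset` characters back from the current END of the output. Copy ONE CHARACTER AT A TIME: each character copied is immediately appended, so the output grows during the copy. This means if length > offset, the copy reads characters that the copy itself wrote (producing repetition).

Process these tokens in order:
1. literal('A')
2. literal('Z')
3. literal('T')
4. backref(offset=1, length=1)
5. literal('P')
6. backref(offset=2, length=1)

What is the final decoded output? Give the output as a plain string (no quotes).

Token 1: literal('A'). Output: "A"
Token 2: literal('Z'). Output: "AZ"
Token 3: literal('T'). Output: "AZT"
Token 4: backref(off=1, len=1). Copied 'T' from pos 2. Output: "AZTT"
Token 5: literal('P'). Output: "AZTTP"
Token 6: backref(off=2, len=1). Copied 'T' from pos 3. Output: "AZTTPT"

Answer: AZTTPT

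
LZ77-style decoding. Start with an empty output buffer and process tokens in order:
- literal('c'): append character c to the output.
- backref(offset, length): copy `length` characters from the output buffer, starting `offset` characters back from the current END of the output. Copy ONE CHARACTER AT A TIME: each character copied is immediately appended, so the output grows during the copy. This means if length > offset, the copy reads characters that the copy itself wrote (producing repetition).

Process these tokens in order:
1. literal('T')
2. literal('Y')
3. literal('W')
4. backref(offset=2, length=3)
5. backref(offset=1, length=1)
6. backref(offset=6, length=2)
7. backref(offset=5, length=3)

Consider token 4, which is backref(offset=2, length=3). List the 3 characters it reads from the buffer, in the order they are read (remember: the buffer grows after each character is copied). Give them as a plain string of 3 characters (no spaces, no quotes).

Token 1: literal('T'). Output: "T"
Token 2: literal('Y'). Output: "TY"
Token 3: literal('W'). Output: "TYW"
Token 4: backref(off=2, len=3). Buffer before: "TYW" (len 3)
  byte 1: read out[1]='Y', append. Buffer now: "TYWY"
  byte 2: read out[2]='W', append. Buffer now: "TYWYW"
  byte 3: read out[3]='Y', append. Buffer now: "TYWYWY"

Answer: YWY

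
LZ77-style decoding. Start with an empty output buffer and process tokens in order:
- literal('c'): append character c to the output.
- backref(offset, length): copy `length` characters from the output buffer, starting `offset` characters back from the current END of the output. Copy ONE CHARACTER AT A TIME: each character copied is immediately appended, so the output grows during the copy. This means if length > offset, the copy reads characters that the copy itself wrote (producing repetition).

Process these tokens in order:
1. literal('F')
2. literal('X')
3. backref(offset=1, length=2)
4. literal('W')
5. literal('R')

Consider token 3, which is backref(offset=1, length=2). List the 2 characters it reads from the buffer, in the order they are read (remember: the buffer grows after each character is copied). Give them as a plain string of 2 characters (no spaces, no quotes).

Token 1: literal('F'). Output: "F"
Token 2: literal('X'). Output: "FX"
Token 3: backref(off=1, len=2). Buffer before: "FX" (len 2)
  byte 1: read out[1]='X', append. Buffer now: "FXX"
  byte 2: read out[2]='X', append. Buffer now: "FXXX"

Answer: XX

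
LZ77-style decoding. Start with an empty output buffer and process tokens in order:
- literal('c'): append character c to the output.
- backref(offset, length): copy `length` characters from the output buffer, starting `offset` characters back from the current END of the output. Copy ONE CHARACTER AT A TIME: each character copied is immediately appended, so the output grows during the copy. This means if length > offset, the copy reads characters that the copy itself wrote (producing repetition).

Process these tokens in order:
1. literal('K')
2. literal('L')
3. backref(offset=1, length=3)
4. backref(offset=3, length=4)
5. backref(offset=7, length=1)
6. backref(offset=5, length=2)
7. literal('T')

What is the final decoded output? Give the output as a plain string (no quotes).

Token 1: literal('K'). Output: "K"
Token 2: literal('L'). Output: "KL"
Token 3: backref(off=1, len=3) (overlapping!). Copied 'LLL' from pos 1. Output: "KLLLL"
Token 4: backref(off=3, len=4) (overlapping!). Copied 'LLLL' from pos 2. Output: "KLLLLLLLL"
Token 5: backref(off=7, len=1). Copied 'L' from pos 2. Output: "KLLLLLLLLL"
Token 6: backref(off=5, len=2). Copied 'LL' from pos 5. Output: "KLLLLLLLLLLL"
Token 7: literal('T'). Output: "KLLLLLLLLLLLT"

Answer: KLLLLLLLLLLLT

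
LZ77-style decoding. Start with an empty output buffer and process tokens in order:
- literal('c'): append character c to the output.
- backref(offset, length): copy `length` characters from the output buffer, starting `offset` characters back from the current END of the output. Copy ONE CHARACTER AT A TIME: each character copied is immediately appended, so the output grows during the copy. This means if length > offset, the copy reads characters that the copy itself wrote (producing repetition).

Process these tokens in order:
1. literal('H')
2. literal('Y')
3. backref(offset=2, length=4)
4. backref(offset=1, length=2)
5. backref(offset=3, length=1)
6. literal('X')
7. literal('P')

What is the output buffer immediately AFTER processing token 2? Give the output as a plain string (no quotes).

Answer: HY

Derivation:
Token 1: literal('H'). Output: "H"
Token 2: literal('Y'). Output: "HY"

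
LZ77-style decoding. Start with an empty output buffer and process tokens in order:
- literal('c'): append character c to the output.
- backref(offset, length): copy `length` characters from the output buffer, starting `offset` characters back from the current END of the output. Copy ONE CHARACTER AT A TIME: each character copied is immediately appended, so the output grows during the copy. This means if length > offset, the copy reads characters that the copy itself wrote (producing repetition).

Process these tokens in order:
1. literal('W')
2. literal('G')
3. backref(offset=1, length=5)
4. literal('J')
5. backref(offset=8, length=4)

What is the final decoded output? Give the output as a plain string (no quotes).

Answer: WGGGGGGJWGGG

Derivation:
Token 1: literal('W'). Output: "W"
Token 2: literal('G'). Output: "WG"
Token 3: backref(off=1, len=5) (overlapping!). Copied 'GGGGG' from pos 1. Output: "WGGGGGG"
Token 4: literal('J'). Output: "WGGGGGGJ"
Token 5: backref(off=8, len=4). Copied 'WGGG' from pos 0. Output: "WGGGGGGJWGGG"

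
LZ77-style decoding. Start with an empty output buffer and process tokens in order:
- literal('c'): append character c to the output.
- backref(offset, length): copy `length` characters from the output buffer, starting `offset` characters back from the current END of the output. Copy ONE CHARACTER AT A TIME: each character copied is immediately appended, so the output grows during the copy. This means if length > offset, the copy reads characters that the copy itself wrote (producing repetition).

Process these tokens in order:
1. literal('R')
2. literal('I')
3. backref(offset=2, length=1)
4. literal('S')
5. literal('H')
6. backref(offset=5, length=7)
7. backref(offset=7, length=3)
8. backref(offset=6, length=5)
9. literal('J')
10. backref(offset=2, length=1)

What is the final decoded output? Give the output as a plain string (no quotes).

Token 1: literal('R'). Output: "R"
Token 2: literal('I'). Output: "RI"
Token 3: backref(off=2, len=1). Copied 'R' from pos 0. Output: "RIR"
Token 4: literal('S'). Output: "RIRS"
Token 5: literal('H'). Output: "RIRSH"
Token 6: backref(off=5, len=7) (overlapping!). Copied 'RIRSHRI' from pos 0. Output: "RIRSHRIRSHRI"
Token 7: backref(off=7, len=3). Copied 'RIR' from pos 5. Output: "RIRSHRIRSHRIRIR"
Token 8: backref(off=6, len=5). Copied 'HRIRI' from pos 9. Output: "RIRSHRIRSHRIRIRHRIRI"
Token 9: literal('J'). Output: "RIRSHRIRSHRIRIRHRIRIJ"
Token 10: backref(off=2, len=1). Copied 'I' from pos 19. Output: "RIRSHRIRSHRIRIRHRIRIJI"

Answer: RIRSHRIRSHRIRIRHRIRIJI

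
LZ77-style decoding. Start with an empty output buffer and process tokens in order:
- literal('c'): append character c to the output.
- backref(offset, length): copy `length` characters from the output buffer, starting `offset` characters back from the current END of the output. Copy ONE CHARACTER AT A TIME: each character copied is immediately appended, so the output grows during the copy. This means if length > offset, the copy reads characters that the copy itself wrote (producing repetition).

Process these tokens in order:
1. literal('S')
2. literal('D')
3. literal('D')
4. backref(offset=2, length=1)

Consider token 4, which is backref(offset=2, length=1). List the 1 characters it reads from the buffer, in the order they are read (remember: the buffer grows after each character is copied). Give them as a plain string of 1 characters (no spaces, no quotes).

Answer: D

Derivation:
Token 1: literal('S'). Output: "S"
Token 2: literal('D'). Output: "SD"
Token 3: literal('D'). Output: "SDD"
Token 4: backref(off=2, len=1). Buffer before: "SDD" (len 3)
  byte 1: read out[1]='D', append. Buffer now: "SDDD"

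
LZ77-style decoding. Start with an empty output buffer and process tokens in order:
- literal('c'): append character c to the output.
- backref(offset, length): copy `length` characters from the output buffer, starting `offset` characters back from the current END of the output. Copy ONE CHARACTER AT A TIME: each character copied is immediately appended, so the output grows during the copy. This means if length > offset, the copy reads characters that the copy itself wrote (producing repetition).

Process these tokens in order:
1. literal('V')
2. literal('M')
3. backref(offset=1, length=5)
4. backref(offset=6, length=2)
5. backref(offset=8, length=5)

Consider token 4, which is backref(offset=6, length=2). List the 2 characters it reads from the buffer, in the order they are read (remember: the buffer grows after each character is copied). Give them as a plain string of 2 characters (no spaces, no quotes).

Token 1: literal('V'). Output: "V"
Token 2: literal('M'). Output: "VM"
Token 3: backref(off=1, len=5) (overlapping!). Copied 'MMMMM' from pos 1. Output: "VMMMMMM"
Token 4: backref(off=6, len=2). Buffer before: "VMMMMMM" (len 7)
  byte 1: read out[1]='M', append. Buffer now: "VMMMMMMM"
  byte 2: read out[2]='M', append. Buffer now: "VMMMMMMMM"

Answer: MM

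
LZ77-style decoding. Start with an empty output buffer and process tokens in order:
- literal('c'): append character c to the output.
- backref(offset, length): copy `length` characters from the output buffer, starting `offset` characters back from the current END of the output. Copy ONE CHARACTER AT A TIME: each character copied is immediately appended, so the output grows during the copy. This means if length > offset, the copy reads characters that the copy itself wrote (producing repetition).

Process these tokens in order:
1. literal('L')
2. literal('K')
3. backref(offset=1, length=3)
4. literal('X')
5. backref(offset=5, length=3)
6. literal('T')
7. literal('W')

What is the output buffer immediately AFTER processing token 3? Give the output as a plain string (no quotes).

Token 1: literal('L'). Output: "L"
Token 2: literal('K'). Output: "LK"
Token 3: backref(off=1, len=3) (overlapping!). Copied 'KKK' from pos 1. Output: "LKKKK"

Answer: LKKKK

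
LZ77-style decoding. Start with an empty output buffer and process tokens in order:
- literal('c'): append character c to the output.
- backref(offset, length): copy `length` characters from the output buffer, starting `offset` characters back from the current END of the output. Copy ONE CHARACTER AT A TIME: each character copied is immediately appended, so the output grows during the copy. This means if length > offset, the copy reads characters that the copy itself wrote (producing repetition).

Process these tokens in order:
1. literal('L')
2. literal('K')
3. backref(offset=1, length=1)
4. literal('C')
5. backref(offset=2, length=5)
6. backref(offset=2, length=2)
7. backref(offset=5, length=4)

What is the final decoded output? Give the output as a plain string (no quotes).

Answer: LKKCKCKCKCKKCKC

Derivation:
Token 1: literal('L'). Output: "L"
Token 2: literal('K'). Output: "LK"
Token 3: backref(off=1, len=1). Copied 'K' from pos 1. Output: "LKK"
Token 4: literal('C'). Output: "LKKC"
Token 5: backref(off=2, len=5) (overlapping!). Copied 'KCKCK' from pos 2. Output: "LKKCKCKCK"
Token 6: backref(off=2, len=2). Copied 'CK' from pos 7. Output: "LKKCKCKCKCK"
Token 7: backref(off=5, len=4). Copied 'KCKC' from pos 6. Output: "LKKCKCKCKCKKCKC"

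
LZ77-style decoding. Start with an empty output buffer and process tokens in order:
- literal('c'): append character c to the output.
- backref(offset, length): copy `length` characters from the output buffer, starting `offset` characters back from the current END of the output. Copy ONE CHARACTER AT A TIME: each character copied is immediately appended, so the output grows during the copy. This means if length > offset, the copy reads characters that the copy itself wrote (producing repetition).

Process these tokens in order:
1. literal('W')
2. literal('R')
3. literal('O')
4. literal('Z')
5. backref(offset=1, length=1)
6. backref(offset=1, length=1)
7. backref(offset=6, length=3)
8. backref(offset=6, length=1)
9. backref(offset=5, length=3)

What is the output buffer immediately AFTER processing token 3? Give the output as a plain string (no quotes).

Answer: WRO

Derivation:
Token 1: literal('W'). Output: "W"
Token 2: literal('R'). Output: "WR"
Token 3: literal('O'). Output: "WRO"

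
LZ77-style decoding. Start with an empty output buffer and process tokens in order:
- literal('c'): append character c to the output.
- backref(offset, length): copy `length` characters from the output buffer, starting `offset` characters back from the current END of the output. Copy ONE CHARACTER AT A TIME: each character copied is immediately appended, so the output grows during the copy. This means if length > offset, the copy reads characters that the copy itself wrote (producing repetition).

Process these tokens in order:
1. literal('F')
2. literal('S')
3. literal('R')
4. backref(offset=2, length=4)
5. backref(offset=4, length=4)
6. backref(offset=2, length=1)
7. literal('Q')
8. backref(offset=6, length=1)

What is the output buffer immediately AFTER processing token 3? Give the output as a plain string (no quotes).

Answer: FSR

Derivation:
Token 1: literal('F'). Output: "F"
Token 2: literal('S'). Output: "FS"
Token 3: literal('R'). Output: "FSR"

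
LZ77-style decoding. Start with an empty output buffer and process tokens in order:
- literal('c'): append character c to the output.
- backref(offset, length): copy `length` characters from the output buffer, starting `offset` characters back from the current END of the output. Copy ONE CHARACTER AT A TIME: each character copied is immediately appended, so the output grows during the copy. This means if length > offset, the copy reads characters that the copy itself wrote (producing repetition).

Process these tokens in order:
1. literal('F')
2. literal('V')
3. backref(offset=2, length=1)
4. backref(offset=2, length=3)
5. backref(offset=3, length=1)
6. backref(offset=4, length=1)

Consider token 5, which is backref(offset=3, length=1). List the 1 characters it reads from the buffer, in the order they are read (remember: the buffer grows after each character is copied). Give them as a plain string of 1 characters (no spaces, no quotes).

Answer: V

Derivation:
Token 1: literal('F'). Output: "F"
Token 2: literal('V'). Output: "FV"
Token 3: backref(off=2, len=1). Copied 'F' from pos 0. Output: "FVF"
Token 4: backref(off=2, len=3) (overlapping!). Copied 'VFV' from pos 1. Output: "FVFVFV"
Token 5: backref(off=3, len=1). Buffer before: "FVFVFV" (len 6)
  byte 1: read out[3]='V', append. Buffer now: "FVFVFVV"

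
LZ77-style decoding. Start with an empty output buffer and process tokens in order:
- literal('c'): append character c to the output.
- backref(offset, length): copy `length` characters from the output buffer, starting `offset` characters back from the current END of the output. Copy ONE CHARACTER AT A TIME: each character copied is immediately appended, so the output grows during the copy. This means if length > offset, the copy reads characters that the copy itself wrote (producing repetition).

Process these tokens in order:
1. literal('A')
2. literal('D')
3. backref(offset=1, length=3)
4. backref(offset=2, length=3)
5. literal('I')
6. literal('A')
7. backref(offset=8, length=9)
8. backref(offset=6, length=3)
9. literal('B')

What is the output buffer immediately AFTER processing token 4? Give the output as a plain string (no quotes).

Token 1: literal('A'). Output: "A"
Token 2: literal('D'). Output: "AD"
Token 3: backref(off=1, len=3) (overlapping!). Copied 'DDD' from pos 1. Output: "ADDDD"
Token 4: backref(off=2, len=3) (overlapping!). Copied 'DDD' from pos 3. Output: "ADDDDDDD"

Answer: ADDDDDDD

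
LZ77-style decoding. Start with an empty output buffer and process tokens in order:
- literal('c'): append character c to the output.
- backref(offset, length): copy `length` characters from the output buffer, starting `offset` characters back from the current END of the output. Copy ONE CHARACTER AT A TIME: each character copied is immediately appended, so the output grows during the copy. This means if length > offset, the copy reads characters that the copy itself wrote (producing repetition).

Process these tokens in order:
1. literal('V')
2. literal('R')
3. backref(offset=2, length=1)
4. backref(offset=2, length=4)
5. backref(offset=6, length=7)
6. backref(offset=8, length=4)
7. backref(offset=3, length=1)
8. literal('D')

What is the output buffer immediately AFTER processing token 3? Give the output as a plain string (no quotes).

Answer: VRV

Derivation:
Token 1: literal('V'). Output: "V"
Token 2: literal('R'). Output: "VR"
Token 3: backref(off=2, len=1). Copied 'V' from pos 0. Output: "VRV"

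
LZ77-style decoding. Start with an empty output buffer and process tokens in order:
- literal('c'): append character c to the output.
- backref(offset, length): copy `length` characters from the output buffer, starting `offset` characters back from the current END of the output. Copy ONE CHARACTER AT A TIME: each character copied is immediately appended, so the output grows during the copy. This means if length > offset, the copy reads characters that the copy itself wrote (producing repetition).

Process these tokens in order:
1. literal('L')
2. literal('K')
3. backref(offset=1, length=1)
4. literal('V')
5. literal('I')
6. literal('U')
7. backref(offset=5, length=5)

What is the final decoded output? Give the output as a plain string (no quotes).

Token 1: literal('L'). Output: "L"
Token 2: literal('K'). Output: "LK"
Token 3: backref(off=1, len=1). Copied 'K' from pos 1. Output: "LKK"
Token 4: literal('V'). Output: "LKKV"
Token 5: literal('I'). Output: "LKKVI"
Token 6: literal('U'). Output: "LKKVIU"
Token 7: backref(off=5, len=5). Copied 'KKVIU' from pos 1. Output: "LKKVIUKKVIU"

Answer: LKKVIUKKVIU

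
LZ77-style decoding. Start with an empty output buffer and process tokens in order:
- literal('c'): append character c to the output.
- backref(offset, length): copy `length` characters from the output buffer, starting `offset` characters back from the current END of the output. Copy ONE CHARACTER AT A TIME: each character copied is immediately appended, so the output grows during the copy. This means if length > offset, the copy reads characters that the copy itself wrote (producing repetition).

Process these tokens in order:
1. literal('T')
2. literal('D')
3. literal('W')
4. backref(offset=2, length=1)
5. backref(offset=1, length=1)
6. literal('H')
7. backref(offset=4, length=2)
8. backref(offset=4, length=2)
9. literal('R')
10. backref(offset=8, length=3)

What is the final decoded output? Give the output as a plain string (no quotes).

Answer: TDWDDHWDDHRDDH

Derivation:
Token 1: literal('T'). Output: "T"
Token 2: literal('D'). Output: "TD"
Token 3: literal('W'). Output: "TDW"
Token 4: backref(off=2, len=1). Copied 'D' from pos 1. Output: "TDWD"
Token 5: backref(off=1, len=1). Copied 'D' from pos 3. Output: "TDWDD"
Token 6: literal('H'). Output: "TDWDDH"
Token 7: backref(off=4, len=2). Copied 'WD' from pos 2. Output: "TDWDDHWD"
Token 8: backref(off=4, len=2). Copied 'DH' from pos 4. Output: "TDWDDHWDDH"
Token 9: literal('R'). Output: "TDWDDHWDDHR"
Token 10: backref(off=8, len=3). Copied 'DDH' from pos 3. Output: "TDWDDHWDDHRDDH"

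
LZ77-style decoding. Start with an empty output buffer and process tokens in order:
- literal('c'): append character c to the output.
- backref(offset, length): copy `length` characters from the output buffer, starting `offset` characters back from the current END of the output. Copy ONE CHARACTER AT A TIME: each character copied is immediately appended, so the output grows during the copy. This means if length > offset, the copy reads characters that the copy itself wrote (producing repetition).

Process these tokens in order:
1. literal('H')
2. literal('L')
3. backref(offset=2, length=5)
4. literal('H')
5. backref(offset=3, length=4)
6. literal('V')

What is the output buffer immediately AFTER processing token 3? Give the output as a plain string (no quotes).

Answer: HLHLHLH

Derivation:
Token 1: literal('H'). Output: "H"
Token 2: literal('L'). Output: "HL"
Token 3: backref(off=2, len=5) (overlapping!). Copied 'HLHLH' from pos 0. Output: "HLHLHLH"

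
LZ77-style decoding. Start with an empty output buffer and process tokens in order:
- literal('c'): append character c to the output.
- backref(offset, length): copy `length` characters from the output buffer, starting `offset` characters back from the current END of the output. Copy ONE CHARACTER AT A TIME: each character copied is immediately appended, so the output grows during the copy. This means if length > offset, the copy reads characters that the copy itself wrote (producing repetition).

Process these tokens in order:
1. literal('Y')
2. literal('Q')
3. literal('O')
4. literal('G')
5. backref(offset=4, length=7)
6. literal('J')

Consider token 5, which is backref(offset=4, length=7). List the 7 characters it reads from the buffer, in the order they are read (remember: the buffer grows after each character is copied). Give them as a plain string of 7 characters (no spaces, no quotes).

Answer: YQOGYQO

Derivation:
Token 1: literal('Y'). Output: "Y"
Token 2: literal('Q'). Output: "YQ"
Token 3: literal('O'). Output: "YQO"
Token 4: literal('G'). Output: "YQOG"
Token 5: backref(off=4, len=7). Buffer before: "YQOG" (len 4)
  byte 1: read out[0]='Y', append. Buffer now: "YQOGY"
  byte 2: read out[1]='Q', append. Buffer now: "YQOGYQ"
  byte 3: read out[2]='O', append. Buffer now: "YQOGYQO"
  byte 4: read out[3]='G', append. Buffer now: "YQOGYQOG"
  byte 5: read out[4]='Y', append. Buffer now: "YQOGYQOGY"
  byte 6: read out[5]='Q', append. Buffer now: "YQOGYQOGYQ"
  byte 7: read out[6]='O', append. Buffer now: "YQOGYQOGYQO"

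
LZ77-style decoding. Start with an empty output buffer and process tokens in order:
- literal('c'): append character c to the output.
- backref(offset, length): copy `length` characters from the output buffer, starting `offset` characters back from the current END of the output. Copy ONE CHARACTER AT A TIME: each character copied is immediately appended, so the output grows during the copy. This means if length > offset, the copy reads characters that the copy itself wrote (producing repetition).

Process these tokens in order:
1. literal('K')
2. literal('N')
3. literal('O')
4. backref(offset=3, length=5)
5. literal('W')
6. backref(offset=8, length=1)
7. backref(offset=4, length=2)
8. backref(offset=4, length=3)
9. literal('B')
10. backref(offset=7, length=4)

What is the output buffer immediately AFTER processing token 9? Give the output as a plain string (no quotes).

Token 1: literal('K'). Output: "K"
Token 2: literal('N'). Output: "KN"
Token 3: literal('O'). Output: "KNO"
Token 4: backref(off=3, len=5) (overlapping!). Copied 'KNOKN' from pos 0. Output: "KNOKNOKN"
Token 5: literal('W'). Output: "KNOKNOKNW"
Token 6: backref(off=8, len=1). Copied 'N' from pos 1. Output: "KNOKNOKNWN"
Token 7: backref(off=4, len=2). Copied 'KN' from pos 6. Output: "KNOKNOKNWNKN"
Token 8: backref(off=4, len=3). Copied 'WNK' from pos 8. Output: "KNOKNOKNWNKNWNK"
Token 9: literal('B'). Output: "KNOKNOKNWNKNWNKB"

Answer: KNOKNOKNWNKNWNKB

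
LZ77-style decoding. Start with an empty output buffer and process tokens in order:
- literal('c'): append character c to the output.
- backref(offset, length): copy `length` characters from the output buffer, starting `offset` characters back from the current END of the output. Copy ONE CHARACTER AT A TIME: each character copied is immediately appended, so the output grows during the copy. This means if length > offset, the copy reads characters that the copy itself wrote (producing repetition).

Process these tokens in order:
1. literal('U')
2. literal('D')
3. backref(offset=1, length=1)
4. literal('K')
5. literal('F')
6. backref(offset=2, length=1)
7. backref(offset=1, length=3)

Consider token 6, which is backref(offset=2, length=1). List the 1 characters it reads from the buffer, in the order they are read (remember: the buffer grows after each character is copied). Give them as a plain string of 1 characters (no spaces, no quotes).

Token 1: literal('U'). Output: "U"
Token 2: literal('D'). Output: "UD"
Token 3: backref(off=1, len=1). Copied 'D' from pos 1. Output: "UDD"
Token 4: literal('K'). Output: "UDDK"
Token 5: literal('F'). Output: "UDDKF"
Token 6: backref(off=2, len=1). Buffer before: "UDDKF" (len 5)
  byte 1: read out[3]='K', append. Buffer now: "UDDKFK"

Answer: K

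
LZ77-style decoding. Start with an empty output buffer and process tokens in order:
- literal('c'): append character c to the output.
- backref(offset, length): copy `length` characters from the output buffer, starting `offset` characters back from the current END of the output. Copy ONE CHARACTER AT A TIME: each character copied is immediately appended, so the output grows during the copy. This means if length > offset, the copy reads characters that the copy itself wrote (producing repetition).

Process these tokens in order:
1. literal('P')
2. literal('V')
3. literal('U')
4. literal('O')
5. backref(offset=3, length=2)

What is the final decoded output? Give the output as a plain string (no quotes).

Answer: PVUOVU

Derivation:
Token 1: literal('P'). Output: "P"
Token 2: literal('V'). Output: "PV"
Token 3: literal('U'). Output: "PVU"
Token 4: literal('O'). Output: "PVUO"
Token 5: backref(off=3, len=2). Copied 'VU' from pos 1. Output: "PVUOVU"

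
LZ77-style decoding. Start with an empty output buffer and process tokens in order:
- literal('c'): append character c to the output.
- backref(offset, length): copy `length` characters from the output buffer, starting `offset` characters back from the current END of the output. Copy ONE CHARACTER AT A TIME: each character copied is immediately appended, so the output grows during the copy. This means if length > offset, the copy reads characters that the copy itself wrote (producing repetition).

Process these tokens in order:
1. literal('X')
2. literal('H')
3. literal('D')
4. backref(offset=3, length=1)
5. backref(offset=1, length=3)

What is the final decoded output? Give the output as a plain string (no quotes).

Token 1: literal('X'). Output: "X"
Token 2: literal('H'). Output: "XH"
Token 3: literal('D'). Output: "XHD"
Token 4: backref(off=3, len=1). Copied 'X' from pos 0. Output: "XHDX"
Token 5: backref(off=1, len=3) (overlapping!). Copied 'XXX' from pos 3. Output: "XHDXXXX"

Answer: XHDXXXX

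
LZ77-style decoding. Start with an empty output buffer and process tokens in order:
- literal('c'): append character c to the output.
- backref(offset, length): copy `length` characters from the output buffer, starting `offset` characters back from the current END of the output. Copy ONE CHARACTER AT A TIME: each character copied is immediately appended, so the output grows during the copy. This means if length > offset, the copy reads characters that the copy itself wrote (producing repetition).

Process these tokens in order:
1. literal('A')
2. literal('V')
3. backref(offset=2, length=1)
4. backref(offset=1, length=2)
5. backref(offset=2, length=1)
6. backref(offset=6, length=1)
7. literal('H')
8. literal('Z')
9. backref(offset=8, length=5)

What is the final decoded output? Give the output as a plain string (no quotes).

Token 1: literal('A'). Output: "A"
Token 2: literal('V'). Output: "AV"
Token 3: backref(off=2, len=1). Copied 'A' from pos 0. Output: "AVA"
Token 4: backref(off=1, len=2) (overlapping!). Copied 'AA' from pos 2. Output: "AVAAA"
Token 5: backref(off=2, len=1). Copied 'A' from pos 3. Output: "AVAAAA"
Token 6: backref(off=6, len=1). Copied 'A' from pos 0. Output: "AVAAAAA"
Token 7: literal('H'). Output: "AVAAAAAH"
Token 8: literal('Z'). Output: "AVAAAAAHZ"
Token 9: backref(off=8, len=5). Copied 'VAAAA' from pos 1. Output: "AVAAAAAHZVAAAA"

Answer: AVAAAAAHZVAAAA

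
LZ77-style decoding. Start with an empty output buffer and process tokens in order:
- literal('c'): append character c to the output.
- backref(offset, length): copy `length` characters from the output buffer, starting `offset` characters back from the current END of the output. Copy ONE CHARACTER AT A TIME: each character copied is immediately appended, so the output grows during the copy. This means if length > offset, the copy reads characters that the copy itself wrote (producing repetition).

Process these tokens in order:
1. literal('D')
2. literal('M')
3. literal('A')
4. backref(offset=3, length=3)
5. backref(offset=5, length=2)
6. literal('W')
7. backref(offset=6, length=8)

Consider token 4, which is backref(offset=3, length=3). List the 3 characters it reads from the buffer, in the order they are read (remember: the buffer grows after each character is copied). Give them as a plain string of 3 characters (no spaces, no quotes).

Answer: DMA

Derivation:
Token 1: literal('D'). Output: "D"
Token 2: literal('M'). Output: "DM"
Token 3: literal('A'). Output: "DMA"
Token 4: backref(off=3, len=3). Buffer before: "DMA" (len 3)
  byte 1: read out[0]='D', append. Buffer now: "DMAD"
  byte 2: read out[1]='M', append. Buffer now: "DMADM"
  byte 3: read out[2]='A', append. Buffer now: "DMADMA"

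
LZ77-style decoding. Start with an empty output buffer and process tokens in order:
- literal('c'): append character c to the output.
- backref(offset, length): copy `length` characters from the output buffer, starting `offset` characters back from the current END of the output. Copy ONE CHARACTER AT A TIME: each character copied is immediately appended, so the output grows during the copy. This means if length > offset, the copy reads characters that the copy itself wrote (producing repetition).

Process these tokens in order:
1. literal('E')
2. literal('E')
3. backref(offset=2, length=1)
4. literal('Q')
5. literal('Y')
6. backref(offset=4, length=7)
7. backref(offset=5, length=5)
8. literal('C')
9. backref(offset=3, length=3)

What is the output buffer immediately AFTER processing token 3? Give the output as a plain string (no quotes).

Answer: EEE

Derivation:
Token 1: literal('E'). Output: "E"
Token 2: literal('E'). Output: "EE"
Token 3: backref(off=2, len=1). Copied 'E' from pos 0. Output: "EEE"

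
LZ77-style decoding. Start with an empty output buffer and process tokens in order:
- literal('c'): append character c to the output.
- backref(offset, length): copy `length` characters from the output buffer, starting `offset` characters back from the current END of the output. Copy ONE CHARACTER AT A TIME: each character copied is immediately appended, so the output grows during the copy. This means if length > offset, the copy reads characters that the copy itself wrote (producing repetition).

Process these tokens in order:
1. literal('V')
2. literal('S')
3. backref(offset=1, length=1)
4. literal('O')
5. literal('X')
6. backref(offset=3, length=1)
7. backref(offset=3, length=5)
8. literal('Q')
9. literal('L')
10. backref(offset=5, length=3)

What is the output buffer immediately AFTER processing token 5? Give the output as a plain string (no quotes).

Token 1: literal('V'). Output: "V"
Token 2: literal('S'). Output: "VS"
Token 3: backref(off=1, len=1). Copied 'S' from pos 1. Output: "VSS"
Token 4: literal('O'). Output: "VSSO"
Token 5: literal('X'). Output: "VSSOX"

Answer: VSSOX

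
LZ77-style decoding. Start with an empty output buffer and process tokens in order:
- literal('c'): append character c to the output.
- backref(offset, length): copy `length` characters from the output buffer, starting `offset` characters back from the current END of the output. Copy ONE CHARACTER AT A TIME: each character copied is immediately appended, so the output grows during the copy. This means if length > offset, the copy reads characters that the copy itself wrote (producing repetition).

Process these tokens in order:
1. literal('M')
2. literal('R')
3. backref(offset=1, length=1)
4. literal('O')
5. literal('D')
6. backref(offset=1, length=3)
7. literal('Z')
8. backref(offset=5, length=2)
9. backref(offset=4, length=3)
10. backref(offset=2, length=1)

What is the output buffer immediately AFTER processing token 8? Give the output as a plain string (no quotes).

Token 1: literal('M'). Output: "M"
Token 2: literal('R'). Output: "MR"
Token 3: backref(off=1, len=1). Copied 'R' from pos 1. Output: "MRR"
Token 4: literal('O'). Output: "MRRO"
Token 5: literal('D'). Output: "MRROD"
Token 6: backref(off=1, len=3) (overlapping!). Copied 'DDD' from pos 4. Output: "MRRODDDD"
Token 7: literal('Z'). Output: "MRRODDDDZ"
Token 8: backref(off=5, len=2). Copied 'DD' from pos 4. Output: "MRRODDDDZDD"

Answer: MRRODDDDZDD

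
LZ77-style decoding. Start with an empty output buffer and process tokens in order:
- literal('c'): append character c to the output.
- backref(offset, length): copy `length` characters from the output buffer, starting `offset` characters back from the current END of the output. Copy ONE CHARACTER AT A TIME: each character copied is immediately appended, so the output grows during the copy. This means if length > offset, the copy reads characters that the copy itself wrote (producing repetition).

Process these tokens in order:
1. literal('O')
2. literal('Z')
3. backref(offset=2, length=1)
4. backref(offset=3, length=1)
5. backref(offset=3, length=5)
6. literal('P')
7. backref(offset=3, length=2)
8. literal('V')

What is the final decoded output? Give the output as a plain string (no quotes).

Token 1: literal('O'). Output: "O"
Token 2: literal('Z'). Output: "OZ"
Token 3: backref(off=2, len=1). Copied 'O' from pos 0. Output: "OZO"
Token 4: backref(off=3, len=1). Copied 'O' from pos 0. Output: "OZOO"
Token 5: backref(off=3, len=5) (overlapping!). Copied 'ZOOZO' from pos 1. Output: "OZOOZOOZO"
Token 6: literal('P'). Output: "OZOOZOOZOP"
Token 7: backref(off=3, len=2). Copied 'ZO' from pos 7. Output: "OZOOZOOZOPZO"
Token 8: literal('V'). Output: "OZOOZOOZOPZOV"

Answer: OZOOZOOZOPZOV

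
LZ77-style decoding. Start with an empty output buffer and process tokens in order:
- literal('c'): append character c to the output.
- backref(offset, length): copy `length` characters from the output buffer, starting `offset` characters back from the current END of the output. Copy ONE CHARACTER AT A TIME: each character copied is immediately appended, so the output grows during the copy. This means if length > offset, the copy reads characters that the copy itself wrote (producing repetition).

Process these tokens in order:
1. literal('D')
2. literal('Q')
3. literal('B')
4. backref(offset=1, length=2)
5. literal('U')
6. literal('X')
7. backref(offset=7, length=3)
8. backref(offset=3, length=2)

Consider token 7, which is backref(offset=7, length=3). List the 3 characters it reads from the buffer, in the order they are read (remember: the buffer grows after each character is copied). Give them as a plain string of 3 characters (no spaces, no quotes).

Token 1: literal('D'). Output: "D"
Token 2: literal('Q'). Output: "DQ"
Token 3: literal('B'). Output: "DQB"
Token 4: backref(off=1, len=2) (overlapping!). Copied 'BB' from pos 2. Output: "DQBBB"
Token 5: literal('U'). Output: "DQBBBU"
Token 6: literal('X'). Output: "DQBBBUX"
Token 7: backref(off=7, len=3). Buffer before: "DQBBBUX" (len 7)
  byte 1: read out[0]='D', append. Buffer now: "DQBBBUXD"
  byte 2: read out[1]='Q', append. Buffer now: "DQBBBUXDQ"
  byte 3: read out[2]='B', append. Buffer now: "DQBBBUXDQB"

Answer: DQB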